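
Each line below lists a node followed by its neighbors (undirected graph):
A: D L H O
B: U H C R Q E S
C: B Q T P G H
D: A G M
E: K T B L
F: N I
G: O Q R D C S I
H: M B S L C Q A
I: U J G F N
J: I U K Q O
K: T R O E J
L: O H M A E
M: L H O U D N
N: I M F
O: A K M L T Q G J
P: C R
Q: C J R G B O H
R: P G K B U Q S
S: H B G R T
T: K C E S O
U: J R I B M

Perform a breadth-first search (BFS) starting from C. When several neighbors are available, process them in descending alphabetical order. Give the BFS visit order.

C T Q P H G B S O K E R J M L A I D U N F

Visit C; enqueue T, Q, P, H, G, B → queue [T, Q, P, H, G, B]
Visit T; enqueue S, O, K, E → queue [Q, P, H, G, B, S, O, K, E]
Visit Q; enqueue R, J → queue [P, H, G, B, S, O, K, E, R, J]
Visit P → queue [H, G, B, S, O, K, E, R, J]
Visit H; enqueue M, L, A → queue [G, B, S, O, K, E, R, J, M, L, A]
Visit G; enqueue I, D → queue [B, S, O, K, E, R, J, M, L, A, I, D]
Visit B; enqueue U → queue [S, O, K, E, R, J, M, L, A, I, D, U]
Visit S → queue [O, K, E, R, J, M, L, A, I, D, U]
Visit O → queue [K, E, R, J, M, L, A, I, D, U]
Visit K → queue [E, R, J, M, L, A, I, D, U]
Visit E → queue [R, J, M, L, A, I, D, U]
Visit R → queue [J, M, L, A, I, D, U]
Visit J → queue [M, L, A, I, D, U]
Visit M; enqueue N → queue [L, A, I, D, U, N]
Visit L → queue [A, I, D, U, N]
Visit A → queue [I, D, U, N]
Visit I; enqueue F → queue [D, U, N, F]
Visit D → queue [U, N, F]
Visit U → queue [N, F]
Visit N → queue [F]
Visit F → queue []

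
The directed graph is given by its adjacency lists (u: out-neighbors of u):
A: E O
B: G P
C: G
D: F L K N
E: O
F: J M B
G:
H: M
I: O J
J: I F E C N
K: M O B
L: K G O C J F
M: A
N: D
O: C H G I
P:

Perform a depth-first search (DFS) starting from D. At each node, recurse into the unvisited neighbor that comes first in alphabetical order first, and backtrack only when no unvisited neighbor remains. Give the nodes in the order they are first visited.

Visit D
D → F
F → B
B → G
B → P
F → J
J → C
J → E
E → O
O → H
H → M
M → A
O → I
J → N
D → K
D → L

D -> F -> B -> G -> P -> J -> C -> E -> O -> H -> M -> A -> I -> N -> K -> L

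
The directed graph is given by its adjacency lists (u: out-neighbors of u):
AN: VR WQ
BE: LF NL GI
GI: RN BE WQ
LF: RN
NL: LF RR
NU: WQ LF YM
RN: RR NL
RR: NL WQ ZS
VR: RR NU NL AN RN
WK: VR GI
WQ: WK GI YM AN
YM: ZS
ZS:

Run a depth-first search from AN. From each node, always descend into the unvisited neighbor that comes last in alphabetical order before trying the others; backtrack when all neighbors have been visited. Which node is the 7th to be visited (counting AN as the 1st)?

RR

Visit AN
AN → WQ
WQ → YM
YM → ZS
WQ → WK
WK → VR
VR → RR
RR → NL
NL → LF
LF → RN
VR → NU
WK → GI
GI → BE

Visit order: AN, WQ, YM, ZS, WK, VR, RR, NL, LF, RN, NU, GI, BE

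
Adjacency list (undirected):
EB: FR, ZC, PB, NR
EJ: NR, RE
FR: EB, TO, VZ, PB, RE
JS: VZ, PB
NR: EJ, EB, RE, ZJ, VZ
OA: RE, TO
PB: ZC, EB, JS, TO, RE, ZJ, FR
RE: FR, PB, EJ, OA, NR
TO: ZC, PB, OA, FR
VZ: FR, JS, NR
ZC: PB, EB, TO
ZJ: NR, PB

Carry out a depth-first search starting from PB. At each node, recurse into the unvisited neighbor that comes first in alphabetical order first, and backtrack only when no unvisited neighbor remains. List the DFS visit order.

Visit PB
PB → EB
EB → FR
FR → RE
RE → EJ
EJ → NR
NR → VZ
VZ → JS
NR → ZJ
RE → OA
OA → TO
TO → ZC

PB, EB, FR, RE, EJ, NR, VZ, JS, ZJ, OA, TO, ZC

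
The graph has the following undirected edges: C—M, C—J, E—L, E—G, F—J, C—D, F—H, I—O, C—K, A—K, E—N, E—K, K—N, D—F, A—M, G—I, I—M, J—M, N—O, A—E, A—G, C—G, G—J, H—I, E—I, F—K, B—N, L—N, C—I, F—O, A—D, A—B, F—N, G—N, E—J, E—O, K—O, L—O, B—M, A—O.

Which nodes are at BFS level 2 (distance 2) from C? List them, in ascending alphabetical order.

Level 0: C
Level 1: D, G, I, J, K, M
Level 2: A, B, E, F, H, N, O
Level 3: L

A, B, E, F, H, N, O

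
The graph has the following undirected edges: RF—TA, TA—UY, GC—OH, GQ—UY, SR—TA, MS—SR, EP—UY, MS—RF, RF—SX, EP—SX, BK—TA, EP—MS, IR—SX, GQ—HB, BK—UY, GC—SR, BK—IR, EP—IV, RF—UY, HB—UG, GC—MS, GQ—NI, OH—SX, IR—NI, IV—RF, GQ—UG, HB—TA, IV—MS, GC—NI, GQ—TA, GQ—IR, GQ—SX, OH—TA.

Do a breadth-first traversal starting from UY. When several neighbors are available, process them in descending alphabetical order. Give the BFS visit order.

UY -> TA -> RF -> GQ -> EP -> BK -> SR -> OH -> HB -> SX -> MS -> IV -> UG -> NI -> IR -> GC

Visit UY; enqueue TA, RF, GQ, EP, BK → queue [TA, RF, GQ, EP, BK]
Visit TA; enqueue SR, OH, HB → queue [RF, GQ, EP, BK, SR, OH, HB]
Visit RF; enqueue SX, MS, IV → queue [GQ, EP, BK, SR, OH, HB, SX, MS, IV]
Visit GQ; enqueue UG, NI, IR → queue [EP, BK, SR, OH, HB, SX, MS, IV, UG, NI, IR]
Visit EP → queue [BK, SR, OH, HB, SX, MS, IV, UG, NI, IR]
Visit BK → queue [SR, OH, HB, SX, MS, IV, UG, NI, IR]
Visit SR; enqueue GC → queue [OH, HB, SX, MS, IV, UG, NI, IR, GC]
Visit OH → queue [HB, SX, MS, IV, UG, NI, IR, GC]
Visit HB → queue [SX, MS, IV, UG, NI, IR, GC]
Visit SX → queue [MS, IV, UG, NI, IR, GC]
Visit MS → queue [IV, UG, NI, IR, GC]
Visit IV → queue [UG, NI, IR, GC]
Visit UG → queue [NI, IR, GC]
Visit NI → queue [IR, GC]
Visit IR → queue [GC]
Visit GC → queue []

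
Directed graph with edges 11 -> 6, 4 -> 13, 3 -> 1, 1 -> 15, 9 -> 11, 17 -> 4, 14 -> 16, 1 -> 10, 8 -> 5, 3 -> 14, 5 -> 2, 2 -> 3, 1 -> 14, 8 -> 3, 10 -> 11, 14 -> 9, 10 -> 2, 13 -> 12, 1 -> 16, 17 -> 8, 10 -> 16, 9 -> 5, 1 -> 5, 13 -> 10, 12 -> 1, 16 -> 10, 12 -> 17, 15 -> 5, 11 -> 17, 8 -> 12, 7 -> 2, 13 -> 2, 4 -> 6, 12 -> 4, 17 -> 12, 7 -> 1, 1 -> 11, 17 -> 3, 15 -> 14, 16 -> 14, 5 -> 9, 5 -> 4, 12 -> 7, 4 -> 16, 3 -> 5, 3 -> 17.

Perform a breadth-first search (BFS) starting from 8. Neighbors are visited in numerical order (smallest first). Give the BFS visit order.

8 3 5 12 1 14 17 2 4 9 7 10 11 15 16 6 13

Visit 8; enqueue 3, 5, 12 → queue [3, 5, 12]
Visit 3; enqueue 1, 14, 17 → queue [5, 12, 1, 14, 17]
Visit 5; enqueue 2, 4, 9 → queue [12, 1, 14, 17, 2, 4, 9]
Visit 12; enqueue 7 → queue [1, 14, 17, 2, 4, 9, 7]
Visit 1; enqueue 10, 11, 15, 16 → queue [14, 17, 2, 4, 9, 7, 10, 11, 15, 16]
Visit 14 → queue [17, 2, 4, 9, 7, 10, 11, 15, 16]
Visit 17 → queue [2, 4, 9, 7, 10, 11, 15, 16]
Visit 2 → queue [4, 9, 7, 10, 11, 15, 16]
Visit 4; enqueue 6, 13 → queue [9, 7, 10, 11, 15, 16, 6, 13]
Visit 9 → queue [7, 10, 11, 15, 16, 6, 13]
Visit 7 → queue [10, 11, 15, 16, 6, 13]
Visit 10 → queue [11, 15, 16, 6, 13]
Visit 11 → queue [15, 16, 6, 13]
Visit 15 → queue [16, 6, 13]
Visit 16 → queue [6, 13]
Visit 6 → queue [13]
Visit 13 → queue []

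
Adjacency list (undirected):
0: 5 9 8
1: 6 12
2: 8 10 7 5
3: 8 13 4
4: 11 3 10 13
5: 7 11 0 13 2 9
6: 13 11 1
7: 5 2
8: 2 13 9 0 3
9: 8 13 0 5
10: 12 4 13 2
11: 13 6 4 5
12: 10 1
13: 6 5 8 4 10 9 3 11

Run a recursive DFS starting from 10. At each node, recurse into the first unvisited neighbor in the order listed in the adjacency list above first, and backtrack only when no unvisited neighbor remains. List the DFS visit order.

Visit 10
10 → 12
12 → 1
1 → 6
6 → 13
13 → 5
5 → 7
7 → 2
2 → 8
8 → 9
9 → 0
8 → 3
3 → 4
4 → 11

10 12 1 6 13 5 7 2 8 9 0 3 4 11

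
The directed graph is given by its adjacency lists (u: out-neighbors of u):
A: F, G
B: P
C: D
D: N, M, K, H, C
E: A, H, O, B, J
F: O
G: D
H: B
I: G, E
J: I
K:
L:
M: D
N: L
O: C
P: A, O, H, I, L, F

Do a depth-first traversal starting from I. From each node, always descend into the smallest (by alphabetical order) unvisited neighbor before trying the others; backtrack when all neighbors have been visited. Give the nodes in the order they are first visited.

I -> E -> A -> F -> O -> C -> D -> H -> B -> P -> L -> K -> M -> N -> G -> J

Visit I
I → E
E → A
A → F
F → O
O → C
C → D
D → H
H → B
B → P
P → L
D → K
D → M
D → N
A → G
E → J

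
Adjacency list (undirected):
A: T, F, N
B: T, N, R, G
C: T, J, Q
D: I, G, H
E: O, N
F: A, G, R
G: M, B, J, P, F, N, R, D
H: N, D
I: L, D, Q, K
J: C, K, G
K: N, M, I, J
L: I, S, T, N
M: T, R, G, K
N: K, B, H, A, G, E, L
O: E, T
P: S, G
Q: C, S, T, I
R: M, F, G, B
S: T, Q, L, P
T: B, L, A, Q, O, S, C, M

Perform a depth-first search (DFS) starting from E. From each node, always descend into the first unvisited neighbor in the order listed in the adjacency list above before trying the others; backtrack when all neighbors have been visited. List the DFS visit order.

Visit E
E → O
O → T
T → B
B → N
N → K
K → M
M → R
R → F
F → A
F → G
G → J
J → C
C → Q
Q → S
S → L
L → I
I → D
D → H
S → P

E -> O -> T -> B -> N -> K -> M -> R -> F -> A -> G -> J -> C -> Q -> S -> L -> I -> D -> H -> P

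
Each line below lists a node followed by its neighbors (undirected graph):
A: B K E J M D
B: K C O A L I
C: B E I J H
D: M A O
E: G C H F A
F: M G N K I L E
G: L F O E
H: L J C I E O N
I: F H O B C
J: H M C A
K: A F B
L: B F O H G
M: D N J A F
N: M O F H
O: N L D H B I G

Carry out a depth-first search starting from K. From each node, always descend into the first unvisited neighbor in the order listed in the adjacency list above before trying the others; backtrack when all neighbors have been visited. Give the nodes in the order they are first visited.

Visit K
K → A
A → B
B → C
C → E
E → G
G → L
L → F
F → M
M → D
D → O
O → N
N → H
H → J
H → I

K -> A -> B -> C -> E -> G -> L -> F -> M -> D -> O -> N -> H -> J -> I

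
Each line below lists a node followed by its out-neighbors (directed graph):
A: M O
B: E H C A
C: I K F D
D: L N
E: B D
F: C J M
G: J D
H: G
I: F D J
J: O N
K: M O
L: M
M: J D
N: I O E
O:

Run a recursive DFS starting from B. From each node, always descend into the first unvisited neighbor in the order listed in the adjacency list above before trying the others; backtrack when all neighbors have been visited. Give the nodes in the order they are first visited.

B, E, D, L, M, J, O, N, I, F, C, K, H, G, A

Visit B
B → E
E → D
D → L
L → M
M → J
J → O
J → N
N → I
I → F
F → C
C → K
B → H
H → G
B → A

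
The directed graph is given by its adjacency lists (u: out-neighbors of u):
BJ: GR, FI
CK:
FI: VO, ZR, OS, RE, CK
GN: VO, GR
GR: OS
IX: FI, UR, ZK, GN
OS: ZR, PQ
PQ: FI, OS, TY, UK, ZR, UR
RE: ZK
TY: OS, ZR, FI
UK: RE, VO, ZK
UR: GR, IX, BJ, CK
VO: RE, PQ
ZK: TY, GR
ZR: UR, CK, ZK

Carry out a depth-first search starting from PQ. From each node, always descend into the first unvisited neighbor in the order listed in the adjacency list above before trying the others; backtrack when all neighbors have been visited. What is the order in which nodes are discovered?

PQ, FI, VO, RE, ZK, TY, OS, ZR, UR, GR, IX, GN, BJ, CK, UK

Visit PQ
PQ → FI
FI → VO
VO → RE
RE → ZK
ZK → TY
TY → OS
OS → ZR
ZR → UR
UR → GR
UR → IX
IX → GN
UR → BJ
UR → CK
PQ → UK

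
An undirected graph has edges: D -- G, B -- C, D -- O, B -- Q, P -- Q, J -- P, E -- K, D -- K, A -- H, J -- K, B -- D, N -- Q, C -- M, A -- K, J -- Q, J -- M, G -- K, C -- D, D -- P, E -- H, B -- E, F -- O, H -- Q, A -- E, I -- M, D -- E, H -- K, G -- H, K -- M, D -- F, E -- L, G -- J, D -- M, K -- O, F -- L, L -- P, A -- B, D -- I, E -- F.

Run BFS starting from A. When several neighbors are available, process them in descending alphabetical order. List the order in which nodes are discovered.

A K H E B O M J G D Q L F C I P N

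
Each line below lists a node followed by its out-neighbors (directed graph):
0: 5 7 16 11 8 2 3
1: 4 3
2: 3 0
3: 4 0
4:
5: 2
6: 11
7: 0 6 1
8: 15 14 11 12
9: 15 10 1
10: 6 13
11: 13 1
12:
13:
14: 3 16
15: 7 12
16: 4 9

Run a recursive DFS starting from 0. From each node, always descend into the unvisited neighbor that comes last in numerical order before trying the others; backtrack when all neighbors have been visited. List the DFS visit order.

Visit 0
0 → 16
16 → 9
9 → 15
15 → 12
15 → 7
7 → 6
6 → 11
11 → 13
11 → 1
1 → 4
1 → 3
9 → 10
0 → 8
8 → 14
0 → 5
5 → 2

0 → 16 → 9 → 15 → 12 → 7 → 6 → 11 → 13 → 1 → 4 → 3 → 10 → 8 → 14 → 5 → 2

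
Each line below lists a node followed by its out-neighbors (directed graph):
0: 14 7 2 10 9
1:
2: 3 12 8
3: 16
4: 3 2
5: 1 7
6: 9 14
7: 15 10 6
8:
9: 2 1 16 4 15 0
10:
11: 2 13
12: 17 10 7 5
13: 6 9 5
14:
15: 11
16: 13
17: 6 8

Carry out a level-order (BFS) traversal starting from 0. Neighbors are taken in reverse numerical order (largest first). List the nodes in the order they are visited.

0 → 14 → 10 → 9 → 7 → 2 → 16 → 15 → 4 → 1 → 6 → 12 → 8 → 3 → 13 → 11 → 17 → 5

Visit 0; enqueue 14, 10, 9, 7, 2 → queue [14, 10, 9, 7, 2]
Visit 14 → queue [10, 9, 7, 2]
Visit 10 → queue [9, 7, 2]
Visit 9; enqueue 16, 15, 4, 1 → queue [7, 2, 16, 15, 4, 1]
Visit 7; enqueue 6 → queue [2, 16, 15, 4, 1, 6]
Visit 2; enqueue 12, 8, 3 → queue [16, 15, 4, 1, 6, 12, 8, 3]
Visit 16; enqueue 13 → queue [15, 4, 1, 6, 12, 8, 3, 13]
Visit 15; enqueue 11 → queue [4, 1, 6, 12, 8, 3, 13, 11]
Visit 4 → queue [1, 6, 12, 8, 3, 13, 11]
Visit 1 → queue [6, 12, 8, 3, 13, 11]
Visit 6 → queue [12, 8, 3, 13, 11]
Visit 12; enqueue 17, 5 → queue [8, 3, 13, 11, 17, 5]
Visit 8 → queue [3, 13, 11, 17, 5]
Visit 3 → queue [13, 11, 17, 5]
Visit 13 → queue [11, 17, 5]
Visit 11 → queue [17, 5]
Visit 17 → queue [5]
Visit 5 → queue []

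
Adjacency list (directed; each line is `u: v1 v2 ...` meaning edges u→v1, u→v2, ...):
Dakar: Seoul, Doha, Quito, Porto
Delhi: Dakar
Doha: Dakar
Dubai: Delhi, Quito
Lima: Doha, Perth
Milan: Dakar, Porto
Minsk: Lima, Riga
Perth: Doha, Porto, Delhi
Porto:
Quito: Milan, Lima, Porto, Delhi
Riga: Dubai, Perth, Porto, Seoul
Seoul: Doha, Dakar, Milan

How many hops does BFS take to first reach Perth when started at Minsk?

2

Level 0: Minsk
Level 1: Lima, Riga
Level 2: Doha, Dubai, Perth, Porto, Seoul
Level 3: Dakar, Delhi, Milan, Quito
Perth first appears at level 2.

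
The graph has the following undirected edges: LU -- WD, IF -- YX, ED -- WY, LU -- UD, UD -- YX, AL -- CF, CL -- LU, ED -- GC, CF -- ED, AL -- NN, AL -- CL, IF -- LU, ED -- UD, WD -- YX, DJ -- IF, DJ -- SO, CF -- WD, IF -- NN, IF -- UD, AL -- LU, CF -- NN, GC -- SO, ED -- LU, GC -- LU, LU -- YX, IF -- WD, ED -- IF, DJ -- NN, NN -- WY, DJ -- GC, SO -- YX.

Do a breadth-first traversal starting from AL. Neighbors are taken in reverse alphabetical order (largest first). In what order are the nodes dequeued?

Visit AL; enqueue NN, LU, CL, CF → queue [NN, LU, CL, CF]
Visit NN; enqueue WY, IF, DJ → queue [LU, CL, CF, WY, IF, DJ]
Visit LU; enqueue YX, WD, UD, GC, ED → queue [CL, CF, WY, IF, DJ, YX, WD, UD, GC, ED]
Visit CL → queue [CF, WY, IF, DJ, YX, WD, UD, GC, ED]
Visit CF → queue [WY, IF, DJ, YX, WD, UD, GC, ED]
Visit WY → queue [IF, DJ, YX, WD, UD, GC, ED]
Visit IF → queue [DJ, YX, WD, UD, GC, ED]
Visit DJ; enqueue SO → queue [YX, WD, UD, GC, ED, SO]
Visit YX → queue [WD, UD, GC, ED, SO]
Visit WD → queue [UD, GC, ED, SO]
Visit UD → queue [GC, ED, SO]
Visit GC → queue [ED, SO]
Visit ED → queue [SO]
Visit SO → queue []

AL -> NN -> LU -> CL -> CF -> WY -> IF -> DJ -> YX -> WD -> UD -> GC -> ED -> SO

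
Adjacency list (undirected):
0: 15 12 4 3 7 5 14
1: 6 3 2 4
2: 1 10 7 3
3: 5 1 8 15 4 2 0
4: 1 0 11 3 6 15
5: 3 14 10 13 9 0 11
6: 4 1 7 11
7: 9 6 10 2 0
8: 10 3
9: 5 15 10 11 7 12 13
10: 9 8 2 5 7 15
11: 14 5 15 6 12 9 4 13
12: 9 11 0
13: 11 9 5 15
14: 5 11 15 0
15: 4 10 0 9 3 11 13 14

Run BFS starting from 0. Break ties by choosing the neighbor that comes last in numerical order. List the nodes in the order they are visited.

Visit 0; enqueue 15, 14, 12, 7, 5, 4, 3 → queue [15, 14, 12, 7, 5, 4, 3]
Visit 15; enqueue 13, 11, 10, 9 → queue [14, 12, 7, 5, 4, 3, 13, 11, 10, 9]
Visit 14 → queue [12, 7, 5, 4, 3, 13, 11, 10, 9]
Visit 12 → queue [7, 5, 4, 3, 13, 11, 10, 9]
Visit 7; enqueue 6, 2 → queue [5, 4, 3, 13, 11, 10, 9, 6, 2]
Visit 5 → queue [4, 3, 13, 11, 10, 9, 6, 2]
Visit 4; enqueue 1 → queue [3, 13, 11, 10, 9, 6, 2, 1]
Visit 3; enqueue 8 → queue [13, 11, 10, 9, 6, 2, 1, 8]
Visit 13 → queue [11, 10, 9, 6, 2, 1, 8]
Visit 11 → queue [10, 9, 6, 2, 1, 8]
Visit 10 → queue [9, 6, 2, 1, 8]
Visit 9 → queue [6, 2, 1, 8]
Visit 6 → queue [2, 1, 8]
Visit 2 → queue [1, 8]
Visit 1 → queue [8]
Visit 8 → queue []

0, 15, 14, 12, 7, 5, 4, 3, 13, 11, 10, 9, 6, 2, 1, 8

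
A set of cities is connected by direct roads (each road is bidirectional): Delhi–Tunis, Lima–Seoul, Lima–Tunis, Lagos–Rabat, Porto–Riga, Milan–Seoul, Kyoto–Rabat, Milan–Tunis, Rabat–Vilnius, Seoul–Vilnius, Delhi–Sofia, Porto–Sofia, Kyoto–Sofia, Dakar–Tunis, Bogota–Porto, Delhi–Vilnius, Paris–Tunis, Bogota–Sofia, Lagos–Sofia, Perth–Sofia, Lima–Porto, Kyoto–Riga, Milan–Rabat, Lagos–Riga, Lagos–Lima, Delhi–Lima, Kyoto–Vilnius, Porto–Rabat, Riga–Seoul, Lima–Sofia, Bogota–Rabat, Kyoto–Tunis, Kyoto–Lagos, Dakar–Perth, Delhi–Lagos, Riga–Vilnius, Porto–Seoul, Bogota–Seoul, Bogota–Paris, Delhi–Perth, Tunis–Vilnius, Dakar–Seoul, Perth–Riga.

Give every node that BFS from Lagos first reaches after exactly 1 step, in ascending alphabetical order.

Delhi, Kyoto, Lima, Rabat, Riga, Sofia

Level 0: Lagos
Level 1: Delhi, Kyoto, Lima, Rabat, Riga, Sofia
Level 2: Bogota, Milan, Perth, Porto, Seoul, Tunis, Vilnius
Level 3: Dakar, Paris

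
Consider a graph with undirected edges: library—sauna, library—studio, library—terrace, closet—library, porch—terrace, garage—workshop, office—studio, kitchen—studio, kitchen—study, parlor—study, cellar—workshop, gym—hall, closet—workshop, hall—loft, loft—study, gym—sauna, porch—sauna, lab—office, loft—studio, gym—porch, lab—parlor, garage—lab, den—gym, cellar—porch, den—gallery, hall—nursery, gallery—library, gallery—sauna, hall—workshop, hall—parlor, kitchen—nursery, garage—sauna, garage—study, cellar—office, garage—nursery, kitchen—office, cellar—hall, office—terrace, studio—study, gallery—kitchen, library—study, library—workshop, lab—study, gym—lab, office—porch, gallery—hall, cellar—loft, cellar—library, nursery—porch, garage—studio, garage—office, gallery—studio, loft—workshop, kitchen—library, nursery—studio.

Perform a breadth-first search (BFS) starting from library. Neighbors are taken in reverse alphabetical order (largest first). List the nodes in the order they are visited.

Visit library; enqueue workshop, terrace, study, studio, sauna, kitchen, gallery, closet, cellar → queue [workshop, terrace, study, studio, sauna, kitchen, gallery, closet, cellar]
Visit workshop; enqueue loft, hall, garage → queue [terrace, study, studio, sauna, kitchen, gallery, closet, cellar, loft, hall, garage]
Visit terrace; enqueue porch, office → queue [study, studio, sauna, kitchen, gallery, closet, cellar, loft, hall, garage, porch, office]
Visit study; enqueue parlor, lab → queue [studio, sauna, kitchen, gallery, closet, cellar, loft, hall, garage, porch, office, parlor, lab]
Visit studio; enqueue nursery → queue [sauna, kitchen, gallery, closet, cellar, loft, hall, garage, porch, office, parlor, lab, nursery]
Visit sauna; enqueue gym → queue [kitchen, gallery, closet, cellar, loft, hall, garage, porch, office, parlor, lab, nursery, gym]
Visit kitchen → queue [gallery, closet, cellar, loft, hall, garage, porch, office, parlor, lab, nursery, gym]
Visit gallery; enqueue den → queue [closet, cellar, loft, hall, garage, porch, office, parlor, lab, nursery, gym, den]
Visit closet → queue [cellar, loft, hall, garage, porch, office, parlor, lab, nursery, gym, den]
Visit cellar → queue [loft, hall, garage, porch, office, parlor, lab, nursery, gym, den]
Visit loft → queue [hall, garage, porch, office, parlor, lab, nursery, gym, den]
Visit hall → queue [garage, porch, office, parlor, lab, nursery, gym, den]
Visit garage → queue [porch, office, parlor, lab, nursery, gym, den]
Visit porch → queue [office, parlor, lab, nursery, gym, den]
Visit office → queue [parlor, lab, nursery, gym, den]
Visit parlor → queue [lab, nursery, gym, den]
Visit lab → queue [nursery, gym, den]
Visit nursery → queue [gym, den]
Visit gym → queue [den]
Visit den → queue []

library, workshop, terrace, study, studio, sauna, kitchen, gallery, closet, cellar, loft, hall, garage, porch, office, parlor, lab, nursery, gym, den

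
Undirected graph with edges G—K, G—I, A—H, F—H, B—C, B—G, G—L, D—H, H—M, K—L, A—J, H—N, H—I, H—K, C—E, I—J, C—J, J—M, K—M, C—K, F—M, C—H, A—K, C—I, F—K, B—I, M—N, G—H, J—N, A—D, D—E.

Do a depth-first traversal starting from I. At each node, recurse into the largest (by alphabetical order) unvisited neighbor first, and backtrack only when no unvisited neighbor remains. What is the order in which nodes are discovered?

I -> J -> N -> M -> K -> L -> G -> H -> F -> D -> E -> C -> B -> A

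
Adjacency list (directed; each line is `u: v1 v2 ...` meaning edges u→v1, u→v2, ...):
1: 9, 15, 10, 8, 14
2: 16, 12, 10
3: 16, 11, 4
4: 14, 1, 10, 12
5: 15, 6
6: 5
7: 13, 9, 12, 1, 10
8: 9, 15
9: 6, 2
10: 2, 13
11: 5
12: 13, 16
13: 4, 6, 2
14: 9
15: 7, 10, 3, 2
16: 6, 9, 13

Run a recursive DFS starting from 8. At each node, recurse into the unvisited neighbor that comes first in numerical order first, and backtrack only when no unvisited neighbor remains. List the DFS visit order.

8, 9, 2, 10, 13, 4, 1, 14, 15, 3, 11, 5, 6, 16, 7, 12

Visit 8
8 → 9
9 → 2
2 → 10
10 → 13
13 → 4
4 → 1
1 → 14
1 → 15
15 → 3
3 → 11
11 → 5
5 → 6
3 → 16
15 → 7
7 → 12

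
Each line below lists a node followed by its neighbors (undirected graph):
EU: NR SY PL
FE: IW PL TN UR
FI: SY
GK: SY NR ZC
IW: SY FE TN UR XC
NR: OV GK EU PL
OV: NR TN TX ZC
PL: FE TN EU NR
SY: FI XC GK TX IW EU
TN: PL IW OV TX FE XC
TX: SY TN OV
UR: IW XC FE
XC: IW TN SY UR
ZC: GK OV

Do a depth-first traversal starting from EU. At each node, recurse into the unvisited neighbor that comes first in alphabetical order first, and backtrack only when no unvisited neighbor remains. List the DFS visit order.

EU -> NR -> GK -> SY -> FI -> IW -> FE -> PL -> TN -> OV -> TX -> ZC -> XC -> UR

Visit EU
EU → NR
NR → GK
GK → SY
SY → FI
SY → IW
IW → FE
FE → PL
PL → TN
TN → OV
OV → TX
OV → ZC
TN → XC
XC → UR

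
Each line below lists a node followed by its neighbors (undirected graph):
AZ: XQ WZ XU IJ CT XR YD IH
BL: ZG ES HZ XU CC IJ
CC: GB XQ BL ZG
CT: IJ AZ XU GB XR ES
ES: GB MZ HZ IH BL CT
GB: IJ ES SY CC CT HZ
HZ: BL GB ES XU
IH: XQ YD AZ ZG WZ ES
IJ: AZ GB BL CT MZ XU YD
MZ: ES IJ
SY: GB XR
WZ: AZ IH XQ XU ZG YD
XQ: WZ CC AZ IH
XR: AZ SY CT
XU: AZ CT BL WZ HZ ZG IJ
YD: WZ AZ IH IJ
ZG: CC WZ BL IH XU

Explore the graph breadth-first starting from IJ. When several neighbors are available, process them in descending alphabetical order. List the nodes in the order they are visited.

Visit IJ; enqueue YD, XU, MZ, GB, CT, BL, AZ → queue [YD, XU, MZ, GB, CT, BL, AZ]
Visit YD; enqueue WZ, IH → queue [XU, MZ, GB, CT, BL, AZ, WZ, IH]
Visit XU; enqueue ZG, HZ → queue [MZ, GB, CT, BL, AZ, WZ, IH, ZG, HZ]
Visit MZ; enqueue ES → queue [GB, CT, BL, AZ, WZ, IH, ZG, HZ, ES]
Visit GB; enqueue SY, CC → queue [CT, BL, AZ, WZ, IH, ZG, HZ, ES, SY, CC]
Visit CT; enqueue XR → queue [BL, AZ, WZ, IH, ZG, HZ, ES, SY, CC, XR]
Visit BL → queue [AZ, WZ, IH, ZG, HZ, ES, SY, CC, XR]
Visit AZ; enqueue XQ → queue [WZ, IH, ZG, HZ, ES, SY, CC, XR, XQ]
Visit WZ → queue [IH, ZG, HZ, ES, SY, CC, XR, XQ]
Visit IH → queue [ZG, HZ, ES, SY, CC, XR, XQ]
Visit ZG → queue [HZ, ES, SY, CC, XR, XQ]
Visit HZ → queue [ES, SY, CC, XR, XQ]
Visit ES → queue [SY, CC, XR, XQ]
Visit SY → queue [CC, XR, XQ]
Visit CC → queue [XR, XQ]
Visit XR → queue [XQ]
Visit XQ → queue []

IJ -> YD -> XU -> MZ -> GB -> CT -> BL -> AZ -> WZ -> IH -> ZG -> HZ -> ES -> SY -> CC -> XR -> XQ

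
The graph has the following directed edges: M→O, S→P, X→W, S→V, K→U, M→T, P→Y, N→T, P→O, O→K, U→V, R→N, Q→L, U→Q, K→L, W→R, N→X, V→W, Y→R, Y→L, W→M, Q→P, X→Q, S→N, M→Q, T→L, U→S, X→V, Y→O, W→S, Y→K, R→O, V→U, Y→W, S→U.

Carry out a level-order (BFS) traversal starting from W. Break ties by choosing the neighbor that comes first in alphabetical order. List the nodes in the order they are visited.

Visit W; enqueue M, R, S → queue [M, R, S]
Visit M; enqueue O, Q, T → queue [R, S, O, Q, T]
Visit R; enqueue N → queue [S, O, Q, T, N]
Visit S; enqueue P, U, V → queue [O, Q, T, N, P, U, V]
Visit O; enqueue K → queue [Q, T, N, P, U, V, K]
Visit Q; enqueue L → queue [T, N, P, U, V, K, L]
Visit T → queue [N, P, U, V, K, L]
Visit N; enqueue X → queue [P, U, V, K, L, X]
Visit P; enqueue Y → queue [U, V, K, L, X, Y]
Visit U → queue [V, K, L, X, Y]
Visit V → queue [K, L, X, Y]
Visit K → queue [L, X, Y]
Visit L → queue [X, Y]
Visit X → queue [Y]
Visit Y → queue []

W M R S O Q T N P U V K L X Y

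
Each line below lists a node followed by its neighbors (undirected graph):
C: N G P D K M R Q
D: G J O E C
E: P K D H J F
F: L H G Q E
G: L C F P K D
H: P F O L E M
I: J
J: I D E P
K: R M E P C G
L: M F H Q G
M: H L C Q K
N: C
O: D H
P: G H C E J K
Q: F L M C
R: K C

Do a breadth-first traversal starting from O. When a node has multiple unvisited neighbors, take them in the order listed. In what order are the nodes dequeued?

O, D, H, G, J, E, C, P, F, L, M, K, I, N, R, Q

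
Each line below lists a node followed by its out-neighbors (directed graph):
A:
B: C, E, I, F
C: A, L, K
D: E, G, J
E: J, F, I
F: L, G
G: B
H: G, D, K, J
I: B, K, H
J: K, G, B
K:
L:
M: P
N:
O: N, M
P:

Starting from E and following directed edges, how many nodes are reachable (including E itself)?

BFS from E visits: E, J, F, I, K, G, B, L, H, C, D, A
Reachable nodes: 12 of 16 total.

12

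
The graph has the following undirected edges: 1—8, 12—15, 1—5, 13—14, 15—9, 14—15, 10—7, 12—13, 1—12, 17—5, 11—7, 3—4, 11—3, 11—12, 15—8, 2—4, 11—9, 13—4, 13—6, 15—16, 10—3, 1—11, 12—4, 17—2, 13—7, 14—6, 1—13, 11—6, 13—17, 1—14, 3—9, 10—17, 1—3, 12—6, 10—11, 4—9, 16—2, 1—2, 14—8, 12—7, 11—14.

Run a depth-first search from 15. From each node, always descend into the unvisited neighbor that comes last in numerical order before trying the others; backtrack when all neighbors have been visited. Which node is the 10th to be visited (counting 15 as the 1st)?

Visit 15
15 → 16
16 → 2
2 → 17
17 → 13
13 → 14
14 → 11
11 → 12
12 → 7
7 → 10
10 → 3
3 → 9
9 → 4
3 → 1
1 → 8
1 → 5
12 → 6

Visit order: 15, 16, 2, 17, 13, 14, 11, 12, 7, 10, 3, 9, 4, 1, 8, 5, 6

10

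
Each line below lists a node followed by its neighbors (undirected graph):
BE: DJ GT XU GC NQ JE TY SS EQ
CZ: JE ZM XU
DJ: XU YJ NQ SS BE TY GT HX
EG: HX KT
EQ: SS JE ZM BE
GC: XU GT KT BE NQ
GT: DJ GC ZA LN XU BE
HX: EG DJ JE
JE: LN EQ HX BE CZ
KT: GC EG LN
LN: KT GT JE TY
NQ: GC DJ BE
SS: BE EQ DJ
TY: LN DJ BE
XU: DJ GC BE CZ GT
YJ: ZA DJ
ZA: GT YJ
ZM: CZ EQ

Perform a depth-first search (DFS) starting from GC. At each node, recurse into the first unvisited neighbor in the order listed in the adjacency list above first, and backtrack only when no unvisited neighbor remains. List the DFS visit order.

Visit GC
GC → XU
XU → DJ
DJ → YJ
YJ → ZA
ZA → GT
GT → LN
LN → KT
KT → EG
EG → HX
HX → JE
JE → EQ
EQ → SS
SS → BE
BE → NQ
BE → TY
EQ → ZM
ZM → CZ

GC, XU, DJ, YJ, ZA, GT, LN, KT, EG, HX, JE, EQ, SS, BE, NQ, TY, ZM, CZ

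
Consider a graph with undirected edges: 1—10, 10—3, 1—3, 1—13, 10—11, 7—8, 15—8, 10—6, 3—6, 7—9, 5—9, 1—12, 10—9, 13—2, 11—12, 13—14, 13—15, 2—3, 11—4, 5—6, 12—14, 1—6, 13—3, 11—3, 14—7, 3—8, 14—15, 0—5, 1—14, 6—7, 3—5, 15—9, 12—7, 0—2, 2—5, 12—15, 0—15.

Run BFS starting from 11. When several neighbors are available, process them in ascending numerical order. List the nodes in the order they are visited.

11, 3, 4, 10, 12, 1, 2, 5, 6, 8, 13, 9, 7, 14, 15, 0

Visit 11; enqueue 3, 4, 10, 12 → queue [3, 4, 10, 12]
Visit 3; enqueue 1, 2, 5, 6, 8, 13 → queue [4, 10, 12, 1, 2, 5, 6, 8, 13]
Visit 4 → queue [10, 12, 1, 2, 5, 6, 8, 13]
Visit 10; enqueue 9 → queue [12, 1, 2, 5, 6, 8, 13, 9]
Visit 12; enqueue 7, 14, 15 → queue [1, 2, 5, 6, 8, 13, 9, 7, 14, 15]
Visit 1 → queue [2, 5, 6, 8, 13, 9, 7, 14, 15]
Visit 2; enqueue 0 → queue [5, 6, 8, 13, 9, 7, 14, 15, 0]
Visit 5 → queue [6, 8, 13, 9, 7, 14, 15, 0]
Visit 6 → queue [8, 13, 9, 7, 14, 15, 0]
Visit 8 → queue [13, 9, 7, 14, 15, 0]
Visit 13 → queue [9, 7, 14, 15, 0]
Visit 9 → queue [7, 14, 15, 0]
Visit 7 → queue [14, 15, 0]
Visit 14 → queue [15, 0]
Visit 15 → queue [0]
Visit 0 → queue []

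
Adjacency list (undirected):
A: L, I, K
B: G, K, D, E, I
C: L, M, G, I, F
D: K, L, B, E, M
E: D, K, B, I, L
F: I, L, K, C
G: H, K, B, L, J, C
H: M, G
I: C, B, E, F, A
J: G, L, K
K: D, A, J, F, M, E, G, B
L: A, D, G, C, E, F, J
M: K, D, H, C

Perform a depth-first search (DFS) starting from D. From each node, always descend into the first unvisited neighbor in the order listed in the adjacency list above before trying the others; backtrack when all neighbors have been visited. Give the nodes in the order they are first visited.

D -> K -> A -> L -> G -> H -> M -> C -> I -> B -> E -> F -> J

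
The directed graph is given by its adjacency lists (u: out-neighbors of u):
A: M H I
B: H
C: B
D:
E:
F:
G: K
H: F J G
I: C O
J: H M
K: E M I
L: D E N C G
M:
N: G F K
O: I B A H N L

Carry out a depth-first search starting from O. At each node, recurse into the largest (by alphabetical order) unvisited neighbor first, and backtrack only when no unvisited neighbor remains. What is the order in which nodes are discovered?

Visit O
O → N
N → K
K → M
K → I
I → C
C → B
B → H
H → J
H → G
H → F
K → E
O → L
L → D
O → A

O N K M I C B H J G F E L D A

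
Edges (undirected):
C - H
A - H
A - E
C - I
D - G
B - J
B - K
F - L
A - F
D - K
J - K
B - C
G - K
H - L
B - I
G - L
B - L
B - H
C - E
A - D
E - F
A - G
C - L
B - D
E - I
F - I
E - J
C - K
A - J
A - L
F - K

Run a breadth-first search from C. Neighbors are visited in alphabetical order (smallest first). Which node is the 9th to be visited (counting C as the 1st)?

Visit C; enqueue B, E, H, I, K, L → queue [B, E, H, I, K, L]
Visit B; enqueue D, J → queue [E, H, I, K, L, D, J]
Visit E; enqueue A, F → queue [H, I, K, L, D, J, A, F]
Visit H → queue [I, K, L, D, J, A, F]
Visit I → queue [K, L, D, J, A, F]
Visit K; enqueue G → queue [L, D, J, A, F, G]
Visit L → queue [D, J, A, F, G]
Visit D → queue [J, A, F, G]
Visit J → queue [A, F, G]
Visit A → queue [F, G]
Visit F → queue [G]
Visit G → queue []

Visit order: C, B, E, H, I, K, L, D, J, A, F, G

J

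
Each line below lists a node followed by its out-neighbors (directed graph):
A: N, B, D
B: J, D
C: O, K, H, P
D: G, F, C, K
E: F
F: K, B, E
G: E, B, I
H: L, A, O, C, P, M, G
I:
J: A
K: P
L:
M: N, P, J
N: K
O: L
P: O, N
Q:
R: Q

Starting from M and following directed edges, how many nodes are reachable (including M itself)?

16

BFS from M visits: M, N, P, J, K, O, A, L, B, D, G, F, C, E, I, H
Reachable nodes: 16 of 18 total.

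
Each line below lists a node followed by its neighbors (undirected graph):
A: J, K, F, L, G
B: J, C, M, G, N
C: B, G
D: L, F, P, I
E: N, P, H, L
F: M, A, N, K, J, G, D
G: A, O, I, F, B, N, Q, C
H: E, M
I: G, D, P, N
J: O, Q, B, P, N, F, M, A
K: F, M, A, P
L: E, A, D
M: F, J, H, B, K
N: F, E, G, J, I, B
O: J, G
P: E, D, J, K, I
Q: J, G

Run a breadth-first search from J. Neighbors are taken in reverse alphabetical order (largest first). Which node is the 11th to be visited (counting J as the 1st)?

Visit J; enqueue Q, P, O, N, M, F, B, A → queue [Q, P, O, N, M, F, B, A]
Visit Q; enqueue G → queue [P, O, N, M, F, B, A, G]
Visit P; enqueue K, I, E, D → queue [O, N, M, F, B, A, G, K, I, E, D]
Visit O → queue [N, M, F, B, A, G, K, I, E, D]
Visit N → queue [M, F, B, A, G, K, I, E, D]
Visit M; enqueue H → queue [F, B, A, G, K, I, E, D, H]
Visit F → queue [B, A, G, K, I, E, D, H]
Visit B; enqueue C → queue [A, G, K, I, E, D, H, C]
Visit A; enqueue L → queue [G, K, I, E, D, H, C, L]
Visit G → queue [K, I, E, D, H, C, L]
Visit K → queue [I, E, D, H, C, L]
Visit I → queue [E, D, H, C, L]
Visit E → queue [D, H, C, L]
Visit D → queue [H, C, L]
Visit H → queue [C, L]
Visit C → queue [L]
Visit L → queue []

Visit order: J, Q, P, O, N, M, F, B, A, G, K, I, E, D, H, C, L

K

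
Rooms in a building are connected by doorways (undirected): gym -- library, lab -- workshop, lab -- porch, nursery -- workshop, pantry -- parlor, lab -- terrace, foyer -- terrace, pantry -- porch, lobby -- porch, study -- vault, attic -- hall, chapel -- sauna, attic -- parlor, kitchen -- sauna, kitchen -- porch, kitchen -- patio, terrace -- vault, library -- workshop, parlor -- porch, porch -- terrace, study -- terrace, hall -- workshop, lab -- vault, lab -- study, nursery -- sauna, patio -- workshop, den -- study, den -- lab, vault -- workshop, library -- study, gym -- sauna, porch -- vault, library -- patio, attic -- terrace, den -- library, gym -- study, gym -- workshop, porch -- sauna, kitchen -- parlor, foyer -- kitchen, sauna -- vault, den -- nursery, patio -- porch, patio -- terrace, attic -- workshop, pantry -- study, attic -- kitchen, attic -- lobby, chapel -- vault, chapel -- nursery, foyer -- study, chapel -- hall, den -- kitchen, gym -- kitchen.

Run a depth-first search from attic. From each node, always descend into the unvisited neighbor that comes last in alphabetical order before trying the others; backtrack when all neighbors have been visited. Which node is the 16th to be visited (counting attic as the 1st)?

foyer

Visit attic
attic → workshop
workshop → vault
vault → terrace
terrace → study
study → pantry
pantry → porch
porch → sauna
sauna → nursery
nursery → den
den → library
library → patio
patio → kitchen
kitchen → parlor
kitchen → gym
kitchen → foyer
den → lab
nursery → chapel
chapel → hall
porch → lobby

Visit order: attic, workshop, vault, terrace, study, pantry, porch, sauna, nursery, den, library, patio, kitchen, parlor, gym, foyer, lab, chapel, hall, lobby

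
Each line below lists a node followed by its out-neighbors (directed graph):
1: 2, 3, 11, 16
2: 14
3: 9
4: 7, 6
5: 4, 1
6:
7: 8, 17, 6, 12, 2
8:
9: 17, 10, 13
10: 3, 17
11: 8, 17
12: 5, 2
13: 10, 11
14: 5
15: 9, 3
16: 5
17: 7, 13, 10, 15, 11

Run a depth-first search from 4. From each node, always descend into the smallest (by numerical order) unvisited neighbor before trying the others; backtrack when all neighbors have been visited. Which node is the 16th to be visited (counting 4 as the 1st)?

Visit 4
4 → 6
4 → 7
7 → 2
2 → 14
14 → 5
5 → 1
1 → 3
3 → 9
9 → 10
10 → 17
17 → 11
11 → 8
17 → 13
17 → 15
1 → 16
7 → 12

Visit order: 4, 6, 7, 2, 14, 5, 1, 3, 9, 10, 17, 11, 8, 13, 15, 16, 12

16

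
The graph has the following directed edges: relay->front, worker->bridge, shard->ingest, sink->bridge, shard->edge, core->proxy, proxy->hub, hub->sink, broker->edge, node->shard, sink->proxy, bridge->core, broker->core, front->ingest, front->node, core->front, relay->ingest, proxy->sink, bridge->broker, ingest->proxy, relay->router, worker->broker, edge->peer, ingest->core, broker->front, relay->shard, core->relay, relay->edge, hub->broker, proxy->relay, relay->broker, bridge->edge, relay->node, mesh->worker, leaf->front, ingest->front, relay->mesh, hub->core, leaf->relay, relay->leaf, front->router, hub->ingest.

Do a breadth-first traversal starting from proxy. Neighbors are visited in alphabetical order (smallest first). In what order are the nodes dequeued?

Visit proxy; enqueue hub, relay, sink → queue [hub, relay, sink]
Visit hub; enqueue broker, core, ingest → queue [relay, sink, broker, core, ingest]
Visit relay; enqueue edge, front, leaf, mesh, node, router, shard → queue [sink, broker, core, ingest, edge, front, leaf, mesh, node, router, shard]
Visit sink; enqueue bridge → queue [broker, core, ingest, edge, front, leaf, mesh, node, router, shard, bridge]
Visit broker → queue [core, ingest, edge, front, leaf, mesh, node, router, shard, bridge]
Visit core → queue [ingest, edge, front, leaf, mesh, node, router, shard, bridge]
Visit ingest → queue [edge, front, leaf, mesh, node, router, shard, bridge]
Visit edge; enqueue peer → queue [front, leaf, mesh, node, router, shard, bridge, peer]
Visit front → queue [leaf, mesh, node, router, shard, bridge, peer]
Visit leaf → queue [mesh, node, router, shard, bridge, peer]
Visit mesh; enqueue worker → queue [node, router, shard, bridge, peer, worker]
Visit node → queue [router, shard, bridge, peer, worker]
Visit router → queue [shard, bridge, peer, worker]
Visit shard → queue [bridge, peer, worker]
Visit bridge → queue [peer, worker]
Visit peer → queue [worker]
Visit worker → queue []

proxy, hub, relay, sink, broker, core, ingest, edge, front, leaf, mesh, node, router, shard, bridge, peer, worker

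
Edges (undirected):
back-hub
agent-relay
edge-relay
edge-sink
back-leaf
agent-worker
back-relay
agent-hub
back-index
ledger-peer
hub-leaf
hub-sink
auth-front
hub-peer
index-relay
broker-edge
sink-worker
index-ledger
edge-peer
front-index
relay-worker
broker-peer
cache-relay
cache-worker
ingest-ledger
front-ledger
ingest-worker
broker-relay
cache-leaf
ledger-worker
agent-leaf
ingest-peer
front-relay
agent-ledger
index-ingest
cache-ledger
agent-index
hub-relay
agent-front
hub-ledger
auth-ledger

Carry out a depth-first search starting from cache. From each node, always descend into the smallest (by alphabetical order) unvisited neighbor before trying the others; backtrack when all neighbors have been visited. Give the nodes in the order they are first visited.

Visit cache
cache → leaf
leaf → agent
agent → front
front → auth
auth → ledger
ledger → hub
hub → back
back → index
index → ingest
ingest → peer
peer → broker
broker → edge
edge → relay
relay → worker
worker → sink

cache -> leaf -> agent -> front -> auth -> ledger -> hub -> back -> index -> ingest -> peer -> broker -> edge -> relay -> worker -> sink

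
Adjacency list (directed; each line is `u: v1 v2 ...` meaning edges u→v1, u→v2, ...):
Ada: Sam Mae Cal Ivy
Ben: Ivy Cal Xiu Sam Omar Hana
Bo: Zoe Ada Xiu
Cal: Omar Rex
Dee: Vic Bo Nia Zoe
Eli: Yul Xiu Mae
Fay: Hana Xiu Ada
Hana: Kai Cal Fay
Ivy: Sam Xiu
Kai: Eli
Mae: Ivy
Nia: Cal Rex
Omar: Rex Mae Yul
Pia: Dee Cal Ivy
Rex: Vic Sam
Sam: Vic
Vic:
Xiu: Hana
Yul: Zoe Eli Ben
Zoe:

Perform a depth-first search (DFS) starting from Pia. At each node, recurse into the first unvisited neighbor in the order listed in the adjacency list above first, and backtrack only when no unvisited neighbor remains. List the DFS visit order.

Pia Dee Vic Bo Zoe Ada Sam Mae Ivy Xiu Hana Kai Eli Yul Ben Cal Omar Rex Fay Nia

Visit Pia
Pia → Dee
Dee → Vic
Dee → Bo
Bo → Zoe
Bo → Ada
Ada → Sam
Ada → Mae
Mae → Ivy
Ivy → Xiu
Xiu → Hana
Hana → Kai
Kai → Eli
Eli → Yul
Yul → Ben
Ben → Cal
Cal → Omar
Omar → Rex
Hana → Fay
Dee → Nia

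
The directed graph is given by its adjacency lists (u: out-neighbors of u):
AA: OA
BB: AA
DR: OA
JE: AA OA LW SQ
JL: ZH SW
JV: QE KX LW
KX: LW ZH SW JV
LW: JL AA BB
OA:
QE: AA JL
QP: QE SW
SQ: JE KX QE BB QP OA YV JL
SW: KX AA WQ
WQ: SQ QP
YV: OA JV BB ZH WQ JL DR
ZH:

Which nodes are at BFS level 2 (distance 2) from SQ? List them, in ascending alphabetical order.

AA, DR, JV, LW, SW, WQ, ZH

Level 0: SQ
Level 1: BB, JE, JL, KX, OA, QE, QP, YV
Level 2: AA, DR, JV, LW, SW, WQ, ZH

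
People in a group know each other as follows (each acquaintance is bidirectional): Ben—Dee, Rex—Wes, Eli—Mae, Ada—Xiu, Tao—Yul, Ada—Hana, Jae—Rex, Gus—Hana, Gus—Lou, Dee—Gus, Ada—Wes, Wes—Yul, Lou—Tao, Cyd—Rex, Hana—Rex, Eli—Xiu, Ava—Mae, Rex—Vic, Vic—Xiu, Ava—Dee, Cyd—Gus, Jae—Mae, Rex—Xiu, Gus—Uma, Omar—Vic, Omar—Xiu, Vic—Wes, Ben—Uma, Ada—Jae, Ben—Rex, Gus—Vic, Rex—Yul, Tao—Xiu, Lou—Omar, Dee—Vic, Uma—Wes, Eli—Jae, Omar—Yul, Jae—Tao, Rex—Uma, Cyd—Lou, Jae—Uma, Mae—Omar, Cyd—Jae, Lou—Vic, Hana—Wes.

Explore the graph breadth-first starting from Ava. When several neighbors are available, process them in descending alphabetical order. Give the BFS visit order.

Ava, Mae, Dee, Omar, Jae, Eli, Vic, Gus, Ben, Yul, Xiu, Lou, Uma, Tao, Rex, Cyd, Ada, Wes, Hana

Visit Ava; enqueue Mae, Dee → queue [Mae, Dee]
Visit Mae; enqueue Omar, Jae, Eli → queue [Dee, Omar, Jae, Eli]
Visit Dee; enqueue Vic, Gus, Ben → queue [Omar, Jae, Eli, Vic, Gus, Ben]
Visit Omar; enqueue Yul, Xiu, Lou → queue [Jae, Eli, Vic, Gus, Ben, Yul, Xiu, Lou]
Visit Jae; enqueue Uma, Tao, Rex, Cyd, Ada → queue [Eli, Vic, Gus, Ben, Yul, Xiu, Lou, Uma, Tao, Rex, Cyd, Ada]
Visit Eli → queue [Vic, Gus, Ben, Yul, Xiu, Lou, Uma, Tao, Rex, Cyd, Ada]
Visit Vic; enqueue Wes → queue [Gus, Ben, Yul, Xiu, Lou, Uma, Tao, Rex, Cyd, Ada, Wes]
Visit Gus; enqueue Hana → queue [Ben, Yul, Xiu, Lou, Uma, Tao, Rex, Cyd, Ada, Wes, Hana]
Visit Ben → queue [Yul, Xiu, Lou, Uma, Tao, Rex, Cyd, Ada, Wes, Hana]
Visit Yul → queue [Xiu, Lou, Uma, Tao, Rex, Cyd, Ada, Wes, Hana]
Visit Xiu → queue [Lou, Uma, Tao, Rex, Cyd, Ada, Wes, Hana]
Visit Lou → queue [Uma, Tao, Rex, Cyd, Ada, Wes, Hana]
Visit Uma → queue [Tao, Rex, Cyd, Ada, Wes, Hana]
Visit Tao → queue [Rex, Cyd, Ada, Wes, Hana]
Visit Rex → queue [Cyd, Ada, Wes, Hana]
Visit Cyd → queue [Ada, Wes, Hana]
Visit Ada → queue [Wes, Hana]
Visit Wes → queue [Hana]
Visit Hana → queue []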